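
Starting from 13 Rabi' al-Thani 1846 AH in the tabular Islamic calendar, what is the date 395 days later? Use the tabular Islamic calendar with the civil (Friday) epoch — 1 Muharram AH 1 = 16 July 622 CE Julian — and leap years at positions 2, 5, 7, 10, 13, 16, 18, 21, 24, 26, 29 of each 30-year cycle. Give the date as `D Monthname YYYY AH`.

JDN of 13 Rabi' al-Thani 1846 AH = 2602347.
2602347 + 395 = 2602742.
JDN 2602742 in the tabular Islamic calendar is 24 Jumada al-Awwal 1847 AH.

24 Jumada al-Awwal 1847 AH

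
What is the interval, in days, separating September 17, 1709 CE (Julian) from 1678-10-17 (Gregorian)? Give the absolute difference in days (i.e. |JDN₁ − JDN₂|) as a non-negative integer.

11303

First date → JDN 2345530; second date → JDN 2334227.
The interval is |2345530 − 2334227| = 11303 days.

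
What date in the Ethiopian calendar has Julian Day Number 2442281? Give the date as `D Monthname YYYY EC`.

The Gregorian equivalent of JDN 2442281 is 21 August 1974.
In the Ethiopian calendar that day is 15 Nehase 1966 EC.

15 Nehase 1966 EC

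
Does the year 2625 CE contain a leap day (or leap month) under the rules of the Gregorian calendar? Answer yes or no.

no

2625 is not divisible by 4, so it is a common year.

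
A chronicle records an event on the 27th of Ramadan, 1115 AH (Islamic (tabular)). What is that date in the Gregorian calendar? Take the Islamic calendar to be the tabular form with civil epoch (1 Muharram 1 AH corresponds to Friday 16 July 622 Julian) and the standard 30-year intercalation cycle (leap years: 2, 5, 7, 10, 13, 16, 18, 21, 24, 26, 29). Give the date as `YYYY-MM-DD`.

1704-02-03

Julian Day Number of the source date = 2343466.
Converting JDN 2343466 to the Gregorian calendar gives 3 February 1704 CE.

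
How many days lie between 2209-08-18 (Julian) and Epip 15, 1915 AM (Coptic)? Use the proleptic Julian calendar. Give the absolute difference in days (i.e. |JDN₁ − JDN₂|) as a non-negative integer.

3693

JDN of the first date = 2528125.
JDN of the second date = 2524432.
|2524432 − 2528125| = 3693.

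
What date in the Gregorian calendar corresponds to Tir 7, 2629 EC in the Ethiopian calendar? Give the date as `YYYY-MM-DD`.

Julian Day Number of the source date = 2684224.
Converting JDN 2684224 to the Gregorian calendar gives 20 January 2637 CE.

2637-01-20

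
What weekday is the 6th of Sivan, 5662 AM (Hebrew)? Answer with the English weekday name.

In the Gregorian calendar this is 11 June 1902 (JDN 2415912).
2415912 ≡ 2 (mod 7); counting from Monday = 0 gives Wednesday.

Wednesday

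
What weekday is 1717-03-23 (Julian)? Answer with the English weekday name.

Equivalently 3 April 1717 Gregorian, JDN 2348274.
Since JDN mod 7 = 5 (0 = Monday), the day is Saturday.

Saturday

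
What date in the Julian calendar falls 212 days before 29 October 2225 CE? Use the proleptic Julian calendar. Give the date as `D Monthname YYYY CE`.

31 March 2225 CE

Counting 212 days back from JDN 2534041 reaches JDN 2533829, which is 31 March 2225 CE.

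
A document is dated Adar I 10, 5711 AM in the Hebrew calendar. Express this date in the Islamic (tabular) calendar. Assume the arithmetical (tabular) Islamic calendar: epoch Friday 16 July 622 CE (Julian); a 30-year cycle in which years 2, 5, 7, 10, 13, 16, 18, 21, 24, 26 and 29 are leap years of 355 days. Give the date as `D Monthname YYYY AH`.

9 Jumada al-Awwal 1370 AH

Julian Day Number of the source date = 2433694.
Converting JDN 2433694 to the tabular Islamic calendar gives 9 Jumada al-Awwal 1370 AH.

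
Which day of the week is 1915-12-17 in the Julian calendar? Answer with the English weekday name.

Equivalently 30 December 1915 Gregorian, JDN 2420862.
2420862 ≡ 3 (mod 7); counting from Monday = 0 gives Thursday.

Thursday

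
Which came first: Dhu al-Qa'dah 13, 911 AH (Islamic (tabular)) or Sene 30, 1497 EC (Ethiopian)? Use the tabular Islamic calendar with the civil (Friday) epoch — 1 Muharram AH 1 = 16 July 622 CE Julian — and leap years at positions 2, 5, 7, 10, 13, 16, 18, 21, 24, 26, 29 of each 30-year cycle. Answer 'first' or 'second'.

First date → JDN 2271221; second date → JDN 2270934.
JDN 2270934 < JDN 2271221, so the second date is earlier.

second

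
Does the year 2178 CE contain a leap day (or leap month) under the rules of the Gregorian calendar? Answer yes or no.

no

2178 is not divisible by 4, so it is a common year.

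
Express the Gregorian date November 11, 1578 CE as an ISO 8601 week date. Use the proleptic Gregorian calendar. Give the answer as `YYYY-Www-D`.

1578-W45-6

The weekday is Saturday (ISO weekday 6).
That Saturday belongs to ISO week 45 of ISO year 1578.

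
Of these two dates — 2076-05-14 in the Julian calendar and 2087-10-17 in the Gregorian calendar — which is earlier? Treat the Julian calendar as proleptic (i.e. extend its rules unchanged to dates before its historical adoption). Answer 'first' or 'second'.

The two dates have Julian Day Numbers 2479451 and 2483611 respectively.
Since 2479451 < 2483611, the first date comes first.

first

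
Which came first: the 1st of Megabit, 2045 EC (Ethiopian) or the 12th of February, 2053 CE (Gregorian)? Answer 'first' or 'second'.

Converting both to JDN: 2470972 vs 2470946; the smaller is the second.

second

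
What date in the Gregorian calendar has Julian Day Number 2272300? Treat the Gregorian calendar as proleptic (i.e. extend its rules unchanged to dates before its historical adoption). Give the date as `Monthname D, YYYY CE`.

JDN 2451545 is 1 Jan 2000; 2272300 is −179245 days from there.

March 31, 1509 CE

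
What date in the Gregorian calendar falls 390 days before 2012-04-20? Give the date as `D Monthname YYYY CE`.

27 March 2011 CE

Counting 390 days back from JDN 2456038 reaches JDN 2455648, which is 27 March 2011 CE.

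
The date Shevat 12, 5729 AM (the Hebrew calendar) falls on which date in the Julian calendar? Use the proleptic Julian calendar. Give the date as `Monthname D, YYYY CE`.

Both dates share Julian Day Number 2440253; in the Julian calendar that is 18 January 1969 CE.

January 18, 1969 CE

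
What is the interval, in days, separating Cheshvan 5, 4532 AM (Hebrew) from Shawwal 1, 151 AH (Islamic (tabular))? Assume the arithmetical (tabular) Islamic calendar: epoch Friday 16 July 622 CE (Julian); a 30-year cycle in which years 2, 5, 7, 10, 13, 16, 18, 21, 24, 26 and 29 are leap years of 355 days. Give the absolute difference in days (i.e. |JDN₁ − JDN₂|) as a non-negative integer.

First date → JDN 2002956; second date → JDN 2001861.
The interval is |2002956 − 2001861| = 1095 days.

1095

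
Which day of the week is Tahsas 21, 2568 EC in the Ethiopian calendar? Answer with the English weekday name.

In the Gregorian calendar this is 4 January 2576 (JDN 2661928).
2661928 ≡ 3 (mod 7); counting from Monday = 0 gives Thursday.

Thursday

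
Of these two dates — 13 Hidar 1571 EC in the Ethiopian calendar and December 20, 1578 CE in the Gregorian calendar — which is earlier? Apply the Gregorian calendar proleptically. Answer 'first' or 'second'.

first

The two dates have Julian Day Numbers 2297735 and 2297766 respectively.
Since 2297735 < 2297766, the first date comes first.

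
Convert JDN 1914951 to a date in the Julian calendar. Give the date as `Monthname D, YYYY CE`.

November 7, 530 CE

The proleptic Gregorian equivalent of JDN 1914951 is 9 November 530.
In the Julian calendar that day is November 7, 530 CE.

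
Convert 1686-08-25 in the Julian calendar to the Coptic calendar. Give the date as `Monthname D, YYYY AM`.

Pi Kogi Enavot 2, 1402 AM

Julian Day Number of the source date = 2337106.
Converting JDN 2337106 to the Coptic calendar gives 2 Pi Kogi Enavot 1402 AM.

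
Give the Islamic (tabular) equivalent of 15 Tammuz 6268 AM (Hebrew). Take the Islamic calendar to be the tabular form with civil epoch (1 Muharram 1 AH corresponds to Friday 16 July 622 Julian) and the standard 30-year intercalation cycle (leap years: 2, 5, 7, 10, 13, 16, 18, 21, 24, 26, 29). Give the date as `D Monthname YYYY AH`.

16 Dhu al-Qa'dah 1944 AH

Both dates share Julian Day Number 2637284; in the tabular Islamic calendar that is 16 Dhu al-Qa'dah 1944 AH.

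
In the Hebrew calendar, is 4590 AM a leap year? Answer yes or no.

Hebrew year 4590 is year 11 of its 19-year Metonic cycle; leap years are at positions 3, 6, 8, 11, 14, 17, 19, so it is a leap year (13 months).

yes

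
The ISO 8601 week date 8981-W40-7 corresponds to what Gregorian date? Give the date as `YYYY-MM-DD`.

ISO week 1 of 8981 is the week containing the first Thursday of 8981.
Week 40, day 7 (Sunday) lands on 8981-10-07.

8981-10-07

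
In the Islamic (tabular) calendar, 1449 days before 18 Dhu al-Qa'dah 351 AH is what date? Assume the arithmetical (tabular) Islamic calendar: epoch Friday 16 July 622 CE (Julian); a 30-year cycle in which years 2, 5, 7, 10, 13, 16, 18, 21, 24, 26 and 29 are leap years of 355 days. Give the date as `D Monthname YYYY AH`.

15 Shawwal 347 AH

Counting 1449 days back from JDN 2072780 reaches JDN 2071331, which is 15 Shawwal 347 AH.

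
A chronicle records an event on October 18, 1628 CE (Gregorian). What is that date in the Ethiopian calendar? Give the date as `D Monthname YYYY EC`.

11 Tikimt 1621 EC

Julian Day Number of the source date = 2315966.
Converting JDN 2315966 to the Ethiopian calendar gives 11 Tikimt 1621 EC.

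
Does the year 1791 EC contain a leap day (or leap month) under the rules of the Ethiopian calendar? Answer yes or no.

yes

1791 mod 4 = 3; in the Ethiopian calendar a year is leap when year mod 4 = 3, so it is a leap year.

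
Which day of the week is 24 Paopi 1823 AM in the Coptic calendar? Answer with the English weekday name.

In the Gregorian calendar this is 4 November 2106 (JDN 2490568).
2490568 ≡ 3 (mod 7); counting from Monday = 0 gives Thursday.

Thursday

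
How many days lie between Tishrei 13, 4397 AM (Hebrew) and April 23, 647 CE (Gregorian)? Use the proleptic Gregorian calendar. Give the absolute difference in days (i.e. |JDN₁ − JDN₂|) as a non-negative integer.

3865

JDN of the first date = 1953619.
JDN of the second date = 1957484.
|1957484 − 1953619| = 3865.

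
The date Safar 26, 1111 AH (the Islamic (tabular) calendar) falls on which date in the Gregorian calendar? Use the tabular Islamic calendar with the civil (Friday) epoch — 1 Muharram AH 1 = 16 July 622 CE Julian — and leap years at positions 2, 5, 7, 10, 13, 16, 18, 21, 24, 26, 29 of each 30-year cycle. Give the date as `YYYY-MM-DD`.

1699-08-23

Both dates share Julian Day Number 2341842; in the Gregorian calendar that is 23 August 1699 CE.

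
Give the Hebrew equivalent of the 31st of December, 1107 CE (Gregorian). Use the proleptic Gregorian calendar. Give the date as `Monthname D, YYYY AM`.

Tevet 7, 4868 AM

Julian Day Number of the source date = 2125747.
Converting JDN 2125747 to the Hebrew calendar gives 7 Tevet 4868 AM.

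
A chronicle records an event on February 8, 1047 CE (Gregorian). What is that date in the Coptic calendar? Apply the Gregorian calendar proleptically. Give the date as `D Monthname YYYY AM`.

Both dates share Julian Day Number 2103507; in the Coptic calendar that is 8 Meshir 763 AM.

8 Meshir 763 AM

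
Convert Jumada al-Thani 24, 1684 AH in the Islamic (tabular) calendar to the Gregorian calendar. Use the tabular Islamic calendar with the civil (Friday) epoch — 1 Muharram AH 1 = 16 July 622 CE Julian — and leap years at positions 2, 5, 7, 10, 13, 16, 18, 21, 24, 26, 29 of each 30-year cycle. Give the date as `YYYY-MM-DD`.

2255-11-25

Julian Day Number of the source date = 2545010.
Converting JDN 2545010 to the Gregorian calendar gives 25 November 2255 CE.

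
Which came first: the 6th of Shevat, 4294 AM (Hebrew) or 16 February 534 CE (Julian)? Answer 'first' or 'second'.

first

First date → JDN 1916108; second date → JDN 1916148.
JDN 1916108 < JDN 1916148, so the first date is earlier.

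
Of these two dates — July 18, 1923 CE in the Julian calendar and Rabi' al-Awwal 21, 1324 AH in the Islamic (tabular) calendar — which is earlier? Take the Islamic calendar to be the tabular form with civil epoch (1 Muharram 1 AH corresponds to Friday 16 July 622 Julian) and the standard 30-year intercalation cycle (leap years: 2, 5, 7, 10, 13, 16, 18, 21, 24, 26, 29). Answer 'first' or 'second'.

second

Converting both to JDN: 2423632 vs 2417346; the smaller is the second.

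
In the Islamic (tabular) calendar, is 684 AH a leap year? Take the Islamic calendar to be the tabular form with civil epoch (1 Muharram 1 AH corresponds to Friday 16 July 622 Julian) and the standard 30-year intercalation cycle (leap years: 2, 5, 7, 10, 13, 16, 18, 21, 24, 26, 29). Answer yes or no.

Year 684 AH is year 24 of its 30-year cycle; leap positions are 2, 5, 7, 10, 13, 16, 18, 21, 24, 26, 29, so it is a leap year (355 days).

yes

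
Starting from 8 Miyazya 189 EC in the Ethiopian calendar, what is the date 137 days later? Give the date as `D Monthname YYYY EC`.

25 Nehase 189 EC

Counting 137 days forward from JDN 1793105 reaches JDN 1793242, which is 25 Nehase 189 EC.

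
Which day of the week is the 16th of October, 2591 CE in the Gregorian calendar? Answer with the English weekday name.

Since JDN mod 7 = 6 (0 = Monday), the day is Sunday.

Sunday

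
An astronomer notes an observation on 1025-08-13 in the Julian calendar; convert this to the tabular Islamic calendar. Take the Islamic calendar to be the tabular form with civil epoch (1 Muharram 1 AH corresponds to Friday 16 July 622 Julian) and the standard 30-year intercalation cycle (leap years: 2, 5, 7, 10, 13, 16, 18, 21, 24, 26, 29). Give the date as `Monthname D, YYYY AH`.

Jumada al-Thani 15, 416 AH

Julian Day Number of the source date = 2095664.
Converting JDN 2095664 to the tabular Islamic calendar gives 15 Jumada al-Thani 416 AH.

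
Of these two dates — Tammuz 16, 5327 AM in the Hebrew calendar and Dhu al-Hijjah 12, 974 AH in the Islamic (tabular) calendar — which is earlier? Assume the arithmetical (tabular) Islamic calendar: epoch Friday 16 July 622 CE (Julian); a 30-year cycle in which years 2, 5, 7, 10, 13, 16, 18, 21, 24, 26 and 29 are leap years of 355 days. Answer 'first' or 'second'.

second

First date → JDN 2293578; second date → JDN 2293575.
JDN 2293575 < JDN 2293578, so the second date is earlier.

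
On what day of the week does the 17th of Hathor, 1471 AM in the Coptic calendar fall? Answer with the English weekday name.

Sunday

Equivalently 24 November 1754 Gregorian, JDN 2362023.
2362023 ≡ 6 (mod 7); counting from Monday = 0 gives Sunday.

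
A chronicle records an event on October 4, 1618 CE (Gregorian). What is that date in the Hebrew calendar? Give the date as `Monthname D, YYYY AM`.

Tishrei 15, 5379 AM

Both dates share Julian Day Number 2312299; in the Hebrew calendar that is 15 Tishrei 5379 AM.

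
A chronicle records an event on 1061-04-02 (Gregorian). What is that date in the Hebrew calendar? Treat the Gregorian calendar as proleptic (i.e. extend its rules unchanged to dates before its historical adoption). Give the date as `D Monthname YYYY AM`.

4 Nisan 4821 AM

Julian Day Number of the source date = 2108674.
Converting JDN 2108674 to the Hebrew calendar gives 4 Nisan 4821 AM.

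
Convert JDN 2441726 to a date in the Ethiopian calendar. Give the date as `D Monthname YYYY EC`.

JDN 2441726 is 12 February 1973 in the Gregorian calendar.
In the Ethiopian calendar that day is 5 Yekatit 1965 EC.

5 Yekatit 1965 EC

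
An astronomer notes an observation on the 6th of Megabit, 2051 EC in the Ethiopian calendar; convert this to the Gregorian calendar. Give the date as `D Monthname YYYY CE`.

15 March 2059 CE

Julian Day Number of the source date = 2473168.
Converting JDN 2473168 to the Gregorian calendar gives 15 March 2059 CE.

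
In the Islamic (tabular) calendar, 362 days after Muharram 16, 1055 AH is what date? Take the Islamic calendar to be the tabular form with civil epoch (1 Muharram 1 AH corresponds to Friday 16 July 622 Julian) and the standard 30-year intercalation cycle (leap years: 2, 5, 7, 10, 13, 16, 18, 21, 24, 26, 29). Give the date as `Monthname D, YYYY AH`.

Muharram 23, 1056 AH

JDN of Muharram 16, 1055 AH = 2321957.
2321957 + 362 = 2322319.
JDN 2322319 in the tabular Islamic calendar is Muharram 23, 1056 AH.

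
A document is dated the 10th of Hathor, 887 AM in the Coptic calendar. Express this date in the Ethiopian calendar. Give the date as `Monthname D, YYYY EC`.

Hidar 10, 1163 EC

Both dates share Julian Day Number 2148710; in the Ethiopian calendar that is 10 Hidar 1163 EC.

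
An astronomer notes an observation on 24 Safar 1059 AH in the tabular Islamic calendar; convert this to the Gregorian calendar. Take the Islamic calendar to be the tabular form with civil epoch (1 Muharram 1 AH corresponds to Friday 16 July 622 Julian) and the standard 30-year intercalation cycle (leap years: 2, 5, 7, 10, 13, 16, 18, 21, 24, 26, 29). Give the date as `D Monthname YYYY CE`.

9 March 1649 CE

Both dates share Julian Day Number 2323413; in the Gregorian calendar that is 9 March 1649 CE.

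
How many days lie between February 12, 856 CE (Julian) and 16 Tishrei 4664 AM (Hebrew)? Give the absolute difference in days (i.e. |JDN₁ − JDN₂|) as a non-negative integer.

17406

First date → JDN 2033754; second date → JDN 2051160.
The interval is |2033754 − 2051160| = 17406 days.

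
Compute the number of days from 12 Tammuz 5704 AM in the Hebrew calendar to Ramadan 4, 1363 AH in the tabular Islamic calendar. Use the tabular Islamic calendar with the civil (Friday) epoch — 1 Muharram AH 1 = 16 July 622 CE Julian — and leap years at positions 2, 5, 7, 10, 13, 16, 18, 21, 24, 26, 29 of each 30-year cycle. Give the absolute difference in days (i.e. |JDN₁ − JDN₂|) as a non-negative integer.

51

JDN of the first date = 2431275.
JDN of the second date = 2431326.
|2431326 − 2431275| = 51.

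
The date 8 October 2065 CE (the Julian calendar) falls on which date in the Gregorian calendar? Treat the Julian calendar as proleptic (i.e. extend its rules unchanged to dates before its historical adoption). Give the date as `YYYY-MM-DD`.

The Julian–Gregorian offset here is 13 days (Julian trailing).
8 October 2065 Julian + 13 days → 21 October 2065 Gregorian.

2065-10-21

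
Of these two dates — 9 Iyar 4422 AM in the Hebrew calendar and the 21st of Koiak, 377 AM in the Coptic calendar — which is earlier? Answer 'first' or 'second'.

second

The two dates have Julian Day Numbers 1962976 and 1962474 respectively.
Since 1962474 < 1962976, the second date comes first.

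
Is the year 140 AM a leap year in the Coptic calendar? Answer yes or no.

no

140 mod 4 = 0; in the Coptic calendar a year is leap when year mod 4 = 3, so it is a common year.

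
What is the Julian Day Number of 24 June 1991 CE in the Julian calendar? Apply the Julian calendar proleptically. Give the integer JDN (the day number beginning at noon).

2448445

In the Gregorian calendar the same day is 7 July 1991.
JDN 2400001 is 17 November 1858 CE (Gregorian), MJD 0; the target day is +48444 days from there, so JDN = 2448445.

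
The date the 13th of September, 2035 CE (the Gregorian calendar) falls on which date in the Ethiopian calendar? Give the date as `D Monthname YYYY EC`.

Both dates share Julian Day Number 2464584; in the Ethiopian calendar that is 2 Meskerem 2028 EC.

2 Meskerem 2028 EC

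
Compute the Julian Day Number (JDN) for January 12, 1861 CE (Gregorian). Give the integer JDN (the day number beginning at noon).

2400788

JDN 2400001 is 17 November 1858 CE (Gregorian), MJD 0; the target day is +787 days from there, so JDN = 2400788.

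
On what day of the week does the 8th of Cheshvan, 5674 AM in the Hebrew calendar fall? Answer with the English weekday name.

This is JDN 2420080 (8 November 1913 Gregorian).
Since JDN mod 7 = 5 (0 = Monday), the day is Saturday.

Saturday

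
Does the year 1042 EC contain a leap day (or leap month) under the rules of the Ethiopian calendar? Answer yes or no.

1042 mod 4 = 2; in the Ethiopian calendar a year is leap when year mod 4 = 3, so it is a common year.

no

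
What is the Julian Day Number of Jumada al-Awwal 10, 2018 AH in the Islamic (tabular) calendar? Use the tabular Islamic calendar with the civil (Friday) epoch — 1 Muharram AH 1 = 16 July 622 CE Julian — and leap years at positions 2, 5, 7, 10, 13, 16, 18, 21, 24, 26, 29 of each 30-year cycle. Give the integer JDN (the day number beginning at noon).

2663325

In the Gregorian calendar the same day is 1 November 2579.
JDN 2299161 is 15 October 1582 CE (Gregorian); the target day is +364164 days from there, so JDN = 2663325.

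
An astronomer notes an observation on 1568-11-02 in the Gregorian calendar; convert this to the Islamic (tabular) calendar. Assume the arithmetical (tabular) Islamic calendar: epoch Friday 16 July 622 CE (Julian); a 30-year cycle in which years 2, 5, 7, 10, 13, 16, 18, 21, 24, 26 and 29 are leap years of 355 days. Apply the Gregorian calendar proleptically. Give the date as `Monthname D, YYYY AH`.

Both dates share Julian Day Number 2294066; in the tabular Islamic calendar that is 2 Jumada al-Awwal 976 AH.

Jumada al-Awwal 2, 976 AH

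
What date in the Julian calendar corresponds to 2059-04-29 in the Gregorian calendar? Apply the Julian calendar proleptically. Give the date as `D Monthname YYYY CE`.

16 April 2059 CE

The Julian–Gregorian offset here is 13 days (Julian trailing).
29 April 2059 Gregorian − 13 days → 16 April 2059 Julian.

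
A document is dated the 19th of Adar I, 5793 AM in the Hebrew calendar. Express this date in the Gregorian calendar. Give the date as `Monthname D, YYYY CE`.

February 18, 2033 CE

Julian Day Number of the source date = 2463647.
Converting JDN 2463647 to the Gregorian calendar gives 18 February 2033 CE.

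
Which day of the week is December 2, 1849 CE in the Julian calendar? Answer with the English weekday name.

In the Gregorian calendar this is 14 December 1849 (JDN 2396741).
JDN 2396741 mod 7 = 4, and JDN 0 was a Monday, so this is a Friday.

Friday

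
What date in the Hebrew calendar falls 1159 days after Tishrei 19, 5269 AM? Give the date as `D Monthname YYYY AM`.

25 Cheshvan 5272 AM

JDN of Tishrei 19, 5269 AM = 2272111.
2272111 + 1159 = 2273270.
JDN 2273270 in the Hebrew calendar is 25 Cheshvan 5272 AM.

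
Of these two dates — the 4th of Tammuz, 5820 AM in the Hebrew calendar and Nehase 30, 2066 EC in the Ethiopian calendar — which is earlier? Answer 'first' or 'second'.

first

The two dates have Julian Day Numbers 2473643 and 2478821 respectively.
Since 2473643 < 2478821, the first date comes first.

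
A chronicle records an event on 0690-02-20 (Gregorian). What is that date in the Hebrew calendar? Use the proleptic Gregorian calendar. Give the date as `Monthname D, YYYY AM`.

Both dates share Julian Day Number 1973128; in the Hebrew calendar that is 2 Adar 4450 AM.

Adar 2, 4450 AM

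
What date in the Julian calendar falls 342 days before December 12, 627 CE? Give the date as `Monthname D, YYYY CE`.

Counting 342 days back from JDN 1950415 reaches JDN 1950073, which is January 4, 627 CE.

January 4, 627 CE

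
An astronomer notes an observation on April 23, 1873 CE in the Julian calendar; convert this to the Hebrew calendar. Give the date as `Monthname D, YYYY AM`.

Both dates share Julian Day Number 2405284; in the Hebrew calendar that is 8 Iyar 5633 AM.

Iyar 8, 5633 AM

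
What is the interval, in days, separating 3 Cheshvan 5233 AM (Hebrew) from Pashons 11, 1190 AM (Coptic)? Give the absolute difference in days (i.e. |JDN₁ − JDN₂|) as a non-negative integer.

First date → JDN 2258984; second date → JDN 2259562.
The interval is |2258984 − 2259562| = 578 days.

578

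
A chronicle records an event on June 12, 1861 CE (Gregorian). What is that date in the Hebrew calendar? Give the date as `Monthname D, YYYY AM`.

Tammuz 4, 5621 AM

Both dates share Julian Day Number 2400939; in the Hebrew calendar that is 4 Tammuz 5621 AM.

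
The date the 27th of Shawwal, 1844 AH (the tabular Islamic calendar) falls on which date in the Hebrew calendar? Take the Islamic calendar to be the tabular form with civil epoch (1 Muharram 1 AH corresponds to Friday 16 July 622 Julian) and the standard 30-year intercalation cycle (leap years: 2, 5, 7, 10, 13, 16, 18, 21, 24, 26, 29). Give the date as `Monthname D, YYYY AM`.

Sivan 28, 6171 AM

Both dates share Julian Day Number 2601830; in the Hebrew calendar that is 28 Sivan 6171 AM.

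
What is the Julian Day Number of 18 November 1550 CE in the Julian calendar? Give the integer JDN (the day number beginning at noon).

2287517

Equivalently 28 November 1550 (proleptic Gregorian).
JDN 2400001 is 17 November 1858 CE (Gregorian), MJD 0; the target day is −112484 days from there, so JDN = 2287517.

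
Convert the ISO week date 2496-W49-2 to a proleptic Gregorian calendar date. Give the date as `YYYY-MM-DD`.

ISO week 1 of 2496 is the week containing the first Thursday of 2496.
Week 49, day 2 (Tuesday) lands on 2496-12-04.

2496-12-04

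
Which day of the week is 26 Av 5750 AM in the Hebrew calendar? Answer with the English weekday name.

Friday

This is JDN 2448121 (17 August 1990 Gregorian).
JDN 2448121 mod 7 = 4, and JDN 0 was a Monday, so this is a Friday.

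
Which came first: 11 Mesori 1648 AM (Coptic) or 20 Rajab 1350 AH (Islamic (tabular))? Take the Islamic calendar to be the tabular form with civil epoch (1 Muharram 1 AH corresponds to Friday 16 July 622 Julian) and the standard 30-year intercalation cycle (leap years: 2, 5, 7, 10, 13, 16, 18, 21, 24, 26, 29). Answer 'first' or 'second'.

second

The two dates have Julian Day Numbers 2426937 and 2426677 respectively.
Since 2426677 < 2426937, the second date comes first.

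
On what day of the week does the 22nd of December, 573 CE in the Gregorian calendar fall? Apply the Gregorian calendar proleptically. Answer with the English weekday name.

Wednesday

JDN 1930700 mod 7 = 2, and JDN 0 was a Monday, so this is a Wednesday.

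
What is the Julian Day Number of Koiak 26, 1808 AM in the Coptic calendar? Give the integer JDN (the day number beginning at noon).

2485152

In the Gregorian calendar the same day is 5 January 2092.
JDN 2400001 is 17 November 1858 CE (Gregorian), MJD 0; the target day is +85151 days from there, so JDN = 2485152.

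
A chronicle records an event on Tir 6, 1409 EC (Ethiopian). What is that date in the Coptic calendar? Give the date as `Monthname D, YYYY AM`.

The source date corresponds to 10 January 1417 in the proleptic Gregorian calendar (JDN 2238618).
That day falls on 6 Tobi 1133 AM in the Coptic calendar.

Tobi 6, 1133 AM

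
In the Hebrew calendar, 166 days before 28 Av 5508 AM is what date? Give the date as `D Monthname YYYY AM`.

9 Adar II 5508 AM

JDN of 28 Av 5508 AM = 2359738.
2359738 − 166 = 2359572.
JDN 2359572 in the Hebrew calendar is 9 Adar II 5508 AM.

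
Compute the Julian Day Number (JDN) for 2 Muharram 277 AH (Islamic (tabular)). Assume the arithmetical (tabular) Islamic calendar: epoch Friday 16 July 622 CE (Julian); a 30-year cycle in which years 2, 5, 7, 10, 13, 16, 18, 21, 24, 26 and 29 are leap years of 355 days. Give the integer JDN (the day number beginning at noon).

2046246

In the proleptic Gregorian calendar the same day is 30 April 890.
JDN 2400001 is 17 November 1858 CE (Gregorian), MJD 0; the target day is −353755 days from there, so JDN = 2046246.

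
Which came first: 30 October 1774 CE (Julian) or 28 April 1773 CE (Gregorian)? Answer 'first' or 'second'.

second

First date → JDN 2369314; second date → JDN 2368753.
JDN 2368753 < JDN 2369314, so the second date is earlier.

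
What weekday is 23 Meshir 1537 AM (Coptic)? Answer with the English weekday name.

Thursday

This is JDN 2386226 (1 March 1821 Gregorian).
2386226 ≡ 3 (mod 7); counting from Monday = 0 gives Thursday.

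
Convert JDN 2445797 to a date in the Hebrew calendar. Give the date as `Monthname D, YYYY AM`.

Nisan 4, 5744 AM

The Gregorian equivalent of JDN 2445797 is 6 April 1984.
In the Hebrew calendar that day is Nisan 4, 5744 AM.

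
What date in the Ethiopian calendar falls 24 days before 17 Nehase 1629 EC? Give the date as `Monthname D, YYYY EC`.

Hamle 23, 1629 EC

JDN of 17 Nehase 1629 EC = 2319194.
2319194 − 24 = 2319170.
JDN 2319170 in the Ethiopian calendar is Hamle 23, 1629 EC.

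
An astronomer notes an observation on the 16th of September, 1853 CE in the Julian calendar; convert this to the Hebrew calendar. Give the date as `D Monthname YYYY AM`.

The source date corresponds to 28 September 1853 in the Gregorian calendar (JDN 2398125).
That day falls on 25 Elul 5613 AM in the Hebrew calendar.

25 Elul 5613 AM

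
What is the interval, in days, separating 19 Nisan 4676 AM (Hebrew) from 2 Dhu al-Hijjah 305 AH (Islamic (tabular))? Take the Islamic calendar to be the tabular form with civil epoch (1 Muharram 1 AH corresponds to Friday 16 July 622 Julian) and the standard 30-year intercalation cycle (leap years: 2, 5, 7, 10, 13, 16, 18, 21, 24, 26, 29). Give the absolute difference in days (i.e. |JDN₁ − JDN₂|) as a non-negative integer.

First date → JDN 2055711; second date → JDN 2056493.
The interval is |2055711 − 2056493| = 782 days.

782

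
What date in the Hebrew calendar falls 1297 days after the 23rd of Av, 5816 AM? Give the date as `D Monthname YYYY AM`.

22 Adar I 5820 AM

The starting date is JDN 2472216; 2472216 + 1297 = 2473513.
JDN 2473513 corresponds to 22 Adar I 5820 AM.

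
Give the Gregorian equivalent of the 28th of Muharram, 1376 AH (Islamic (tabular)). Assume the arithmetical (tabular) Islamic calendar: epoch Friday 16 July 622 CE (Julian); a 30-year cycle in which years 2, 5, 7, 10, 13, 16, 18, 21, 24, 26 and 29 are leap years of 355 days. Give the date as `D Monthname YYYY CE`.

Julian Day Number of the source date = 2435721.
Converting JDN 2435721 to the Gregorian calendar gives 4 September 1956 CE.

4 September 1956 CE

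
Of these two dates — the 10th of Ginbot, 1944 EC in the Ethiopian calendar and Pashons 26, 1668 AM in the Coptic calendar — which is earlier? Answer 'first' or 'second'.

Converting both to JDN: 2434151 vs 2434167; the smaller is the first.

first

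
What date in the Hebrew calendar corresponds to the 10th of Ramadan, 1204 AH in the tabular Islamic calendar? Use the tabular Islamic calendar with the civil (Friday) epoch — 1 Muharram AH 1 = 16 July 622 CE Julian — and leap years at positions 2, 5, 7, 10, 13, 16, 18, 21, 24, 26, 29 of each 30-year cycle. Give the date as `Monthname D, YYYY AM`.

The source date corresponds to 24 May 1790 in the Gregorian calendar (JDN 2374988).
That day falls on 11 Sivan 5550 AM in the Hebrew calendar.

Sivan 11, 5550 AM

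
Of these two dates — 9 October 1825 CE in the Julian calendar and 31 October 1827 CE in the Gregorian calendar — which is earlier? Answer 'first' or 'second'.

first

The two dates have Julian Day Numbers 2387921 and 2388661 respectively.
Since 2387921 < 2388661, the first date comes first.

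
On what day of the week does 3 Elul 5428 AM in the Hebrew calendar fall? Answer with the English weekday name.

This is JDN 2330507 (10 August 1668 Gregorian).
Since JDN mod 7 = 4 (0 = Monday), the day is Friday.

Friday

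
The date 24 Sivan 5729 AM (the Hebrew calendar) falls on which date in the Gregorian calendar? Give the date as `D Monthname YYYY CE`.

Julian Day Number of the source date = 2440383.
Converting JDN 2440383 to the Gregorian calendar gives 10 June 1969 CE.

10 June 1969 CE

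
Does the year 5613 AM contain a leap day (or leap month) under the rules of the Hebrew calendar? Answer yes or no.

yes

Hebrew year 5613 is year 8 of its 19-year Metonic cycle; leap years are at positions 3, 6, 8, 11, 14, 17, 19, so it is a leap year (13 months).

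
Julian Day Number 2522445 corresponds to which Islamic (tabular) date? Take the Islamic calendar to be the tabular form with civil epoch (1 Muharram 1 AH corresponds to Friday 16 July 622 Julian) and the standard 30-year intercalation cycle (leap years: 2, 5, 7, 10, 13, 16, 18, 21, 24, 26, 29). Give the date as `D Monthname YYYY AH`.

JDN 2522445 is 12 February 2194 in the Gregorian calendar.
In the tabular Islamic calendar that day is 20 Shawwal 1620 AH.

20 Shawwal 1620 AH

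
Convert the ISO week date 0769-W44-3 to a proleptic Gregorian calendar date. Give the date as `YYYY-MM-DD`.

ISO week 1 of 769 is the week containing the first Thursday of 769.
Week 44, day 3 (Wednesday) lands on 0769-10-29.

0769-10-29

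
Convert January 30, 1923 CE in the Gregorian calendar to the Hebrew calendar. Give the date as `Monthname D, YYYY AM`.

Julian Day Number of the source date = 2423450.
Converting JDN 2423450 to the Hebrew calendar gives 13 Shevat 5683 AM.

Shevat 13, 5683 AM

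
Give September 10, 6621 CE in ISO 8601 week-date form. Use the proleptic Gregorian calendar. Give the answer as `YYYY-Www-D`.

The weekday is Monday (ISO weekday 1).
That Monday belongs to ISO week 37 of ISO year 6621.

6621-W37-1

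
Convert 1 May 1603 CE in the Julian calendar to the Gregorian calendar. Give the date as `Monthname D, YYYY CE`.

At this point the Julian calendar is 10 days behind the Gregorian.
1 May 1603 Julian + 10 days → 11 May 1603 Gregorian.

May 11, 1603 CE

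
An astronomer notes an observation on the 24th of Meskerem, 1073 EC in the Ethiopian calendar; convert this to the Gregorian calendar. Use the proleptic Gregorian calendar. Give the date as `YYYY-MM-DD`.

1080-09-27

Both dates share Julian Day Number 2115792; in the Gregorian calendar that is 27 September 1080 CE.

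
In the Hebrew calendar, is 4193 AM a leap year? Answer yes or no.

no

Hebrew year 4193 is year 13 of its 19-year Metonic cycle; leap years are at positions 3, 6, 8, 11, 14, 17, 19, so it is a common year (12 months).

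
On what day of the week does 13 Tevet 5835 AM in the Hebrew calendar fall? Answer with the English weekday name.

Equivalently 31 December 2074 Gregorian, JDN 2478938.
2478938 ≡ 0 (mod 7); counting from Monday = 0 gives Monday.

Monday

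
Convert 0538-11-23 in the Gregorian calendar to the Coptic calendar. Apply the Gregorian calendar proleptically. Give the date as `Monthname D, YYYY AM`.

Hathor 25, 255 AM

Julian Day Number of the source date = 1917887.
Converting JDN 1917887 to the Coptic calendar gives 25 Hathor 255 AM.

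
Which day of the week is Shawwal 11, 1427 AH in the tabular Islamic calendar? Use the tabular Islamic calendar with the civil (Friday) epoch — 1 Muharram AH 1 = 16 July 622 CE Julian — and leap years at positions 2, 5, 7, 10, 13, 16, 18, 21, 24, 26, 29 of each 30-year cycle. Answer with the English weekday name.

This is JDN 2454043 (3 November 2006 Gregorian).
Since JDN mod 7 = 4 (0 = Monday), the day is Friday.

Friday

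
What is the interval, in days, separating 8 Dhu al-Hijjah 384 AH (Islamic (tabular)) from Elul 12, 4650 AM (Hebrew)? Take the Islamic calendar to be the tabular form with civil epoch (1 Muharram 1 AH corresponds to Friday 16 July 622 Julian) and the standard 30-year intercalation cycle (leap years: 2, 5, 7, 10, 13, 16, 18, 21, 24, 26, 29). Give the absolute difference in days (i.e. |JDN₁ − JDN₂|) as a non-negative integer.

38120

JDN of the first date = 2084494.
JDN of the second date = 2046374.
|2046374 − 2084494| = 38120.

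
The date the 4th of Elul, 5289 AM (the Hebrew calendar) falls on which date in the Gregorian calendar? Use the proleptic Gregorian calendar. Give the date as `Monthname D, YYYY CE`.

August 19, 1529 CE

Julian Day Number of the source date = 2279746.
Converting JDN 2279746 to the Gregorian calendar gives 19 August 1529 CE.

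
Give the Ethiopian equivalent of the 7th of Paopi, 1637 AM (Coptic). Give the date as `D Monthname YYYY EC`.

7 Tikimt 1913 EC

Julian Day Number of the source date = 2422615.
Converting JDN 2422615 to the Ethiopian calendar gives 7 Tikimt 1913 EC.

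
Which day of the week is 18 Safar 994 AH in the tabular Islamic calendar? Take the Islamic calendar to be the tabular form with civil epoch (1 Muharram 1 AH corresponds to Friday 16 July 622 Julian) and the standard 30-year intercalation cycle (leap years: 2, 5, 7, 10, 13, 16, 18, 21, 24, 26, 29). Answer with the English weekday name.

Saturday

Equivalently 8 February 1586 Gregorian, JDN 2300373.
Since JDN mod 7 = 5 (0 = Monday), the day is Saturday.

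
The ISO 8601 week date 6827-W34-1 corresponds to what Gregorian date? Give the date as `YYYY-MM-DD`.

6827-08-23

ISO week 1 of 6827 is the week containing the first Thursday of 6827.
Week 34, day 1 (Monday) lands on 6827-08-23.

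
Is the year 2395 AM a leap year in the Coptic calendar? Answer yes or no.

2395 mod 4 = 3; in the Coptic calendar a year is leap when year mod 4 = 3, so it is a leap year.

yes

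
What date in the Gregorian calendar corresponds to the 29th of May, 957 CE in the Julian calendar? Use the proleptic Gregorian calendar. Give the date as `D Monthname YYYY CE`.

3 June 957 CE

At this point the Julian calendar is 5 days behind the Gregorian.
29 May 957 Julian + 5 days → 3 June 957 Gregorian.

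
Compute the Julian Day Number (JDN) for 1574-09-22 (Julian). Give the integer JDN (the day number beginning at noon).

2296226

Equivalently 2 October 1574 (proleptic Gregorian).
JDN 2400001 is 17 November 1858 CE (Gregorian), MJD 0; the target day is −103775 days from there, so JDN = 2296226.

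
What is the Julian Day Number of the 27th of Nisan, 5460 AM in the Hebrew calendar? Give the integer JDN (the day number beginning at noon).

Equivalently 16 April 1700 (Gregorian).
JDN 2451545 is 1 January 2000 CE (Gregorian); the target day is −109467 days from there, so JDN = 2342078.

2342078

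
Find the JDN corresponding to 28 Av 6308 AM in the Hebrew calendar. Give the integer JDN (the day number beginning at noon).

2651944

In the Gregorian calendar the same day is 3 September 2548.
JDN 2299161 is 15 October 1582 CE (Gregorian); the target day is +352783 days from there, so JDN = 2651944.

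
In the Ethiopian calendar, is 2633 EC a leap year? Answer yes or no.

no

2633 mod 4 = 1; in the Ethiopian calendar a year is leap when year mod 4 = 3, so it is a common year.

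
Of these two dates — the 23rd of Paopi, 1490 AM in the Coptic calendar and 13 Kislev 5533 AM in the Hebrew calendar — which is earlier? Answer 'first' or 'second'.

Converting both to JDN: 2368939 vs 2368613; the smaller is the second.

second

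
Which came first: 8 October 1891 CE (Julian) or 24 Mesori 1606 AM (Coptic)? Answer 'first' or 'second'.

Converting both to JDN: 2412026 vs 2411609; the smaller is the second.

second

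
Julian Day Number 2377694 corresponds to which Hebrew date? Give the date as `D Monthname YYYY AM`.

30 Tishrei 5558 AM

JDN 2377694 is 20 October 1797 in the Gregorian calendar.
In the Hebrew calendar that day is 30 Tishrei 5558 AM.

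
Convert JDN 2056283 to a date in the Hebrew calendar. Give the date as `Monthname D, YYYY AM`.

Tishrei 29, 4678 AM

The proleptic Gregorian equivalent of JDN 2056283 is 23 October 917.
In the Hebrew calendar that day is Tishrei 29, 4678 AM.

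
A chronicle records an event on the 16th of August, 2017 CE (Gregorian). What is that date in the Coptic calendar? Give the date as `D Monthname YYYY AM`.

10 Mesori 1733 AM

Julian Day Number of the source date = 2457982.
Converting JDN 2457982 to the Coptic calendar gives 10 Mesori 1733 AM.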